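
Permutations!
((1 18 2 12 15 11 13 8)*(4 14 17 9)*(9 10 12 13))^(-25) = (18)(4 9 11 15 12 10 17 14)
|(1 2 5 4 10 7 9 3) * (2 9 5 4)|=15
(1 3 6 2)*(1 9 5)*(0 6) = [6, 3, 9, 0, 4, 1, 2, 7, 8, 5] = (0 6 2 9 5 1 3)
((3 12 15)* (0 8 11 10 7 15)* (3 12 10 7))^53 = (0 12 15 7 11 8)(3 10)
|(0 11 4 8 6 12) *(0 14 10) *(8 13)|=|(0 11 4 13 8 6 12 14 10)|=9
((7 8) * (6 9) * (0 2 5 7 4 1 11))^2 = (0 5 8 1)(2 7 4 11)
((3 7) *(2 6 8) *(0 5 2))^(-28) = (0 2 8 5 6)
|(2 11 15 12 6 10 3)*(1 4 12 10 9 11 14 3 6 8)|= 60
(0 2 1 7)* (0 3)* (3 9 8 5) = (0 2 1 7 9 8 5 3) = [2, 7, 1, 0, 4, 3, 6, 9, 5, 8]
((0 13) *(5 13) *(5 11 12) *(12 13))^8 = (0 13 11)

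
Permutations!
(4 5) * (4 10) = [0, 1, 2, 3, 5, 10, 6, 7, 8, 9, 4] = (4 5 10)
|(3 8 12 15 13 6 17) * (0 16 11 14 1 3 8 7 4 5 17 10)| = 16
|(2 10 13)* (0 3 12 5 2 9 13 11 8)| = 8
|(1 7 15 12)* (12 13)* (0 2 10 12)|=8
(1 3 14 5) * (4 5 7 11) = (1 3 14 7 11 4 5) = [0, 3, 2, 14, 5, 1, 6, 11, 8, 9, 10, 4, 12, 13, 7]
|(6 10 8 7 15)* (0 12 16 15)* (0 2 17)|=10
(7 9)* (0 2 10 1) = [2, 0, 10, 3, 4, 5, 6, 9, 8, 7, 1] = (0 2 10 1)(7 9)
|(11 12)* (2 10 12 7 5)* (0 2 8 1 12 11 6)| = 10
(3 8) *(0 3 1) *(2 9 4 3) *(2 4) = (0 4 3 8 1)(2 9) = [4, 0, 9, 8, 3, 5, 6, 7, 1, 2]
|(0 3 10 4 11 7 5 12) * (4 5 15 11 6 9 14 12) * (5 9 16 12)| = 30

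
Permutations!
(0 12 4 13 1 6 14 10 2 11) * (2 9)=(0 12 4 13 1 6 14 10 9 2 11)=[12, 6, 11, 3, 13, 5, 14, 7, 8, 2, 9, 0, 4, 1, 10]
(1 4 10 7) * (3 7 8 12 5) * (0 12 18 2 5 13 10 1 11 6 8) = (0 12 13 10)(1 4)(2 5 3 7 11 6 8 18) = [12, 4, 5, 7, 1, 3, 8, 11, 18, 9, 0, 6, 13, 10, 14, 15, 16, 17, 2]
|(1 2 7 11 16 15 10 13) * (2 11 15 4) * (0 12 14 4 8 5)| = 14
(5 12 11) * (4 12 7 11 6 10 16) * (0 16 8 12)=[16, 1, 2, 3, 0, 7, 10, 11, 12, 9, 8, 5, 6, 13, 14, 15, 4]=(0 16 4)(5 7 11)(6 10 8 12)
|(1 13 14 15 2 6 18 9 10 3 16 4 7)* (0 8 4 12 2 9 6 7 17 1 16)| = 44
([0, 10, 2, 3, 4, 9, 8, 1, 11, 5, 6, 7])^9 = [0, 8, 2, 3, 4, 9, 7, 6, 1, 5, 11, 10]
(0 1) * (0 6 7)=(0 1 6 7)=[1, 6, 2, 3, 4, 5, 7, 0]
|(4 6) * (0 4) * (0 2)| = |(0 4 6 2)| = 4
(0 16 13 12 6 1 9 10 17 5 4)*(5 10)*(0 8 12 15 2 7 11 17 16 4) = (0 4 8 12 6 1 9 5)(2 7 11 17 10 16 13 15) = [4, 9, 7, 3, 8, 0, 1, 11, 12, 5, 16, 17, 6, 15, 14, 2, 13, 10]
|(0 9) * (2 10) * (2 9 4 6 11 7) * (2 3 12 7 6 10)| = 12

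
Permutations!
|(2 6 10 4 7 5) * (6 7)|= |(2 7 5)(4 6 10)|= 3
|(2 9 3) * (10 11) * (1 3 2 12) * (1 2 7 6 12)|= |(1 3)(2 9 7 6 12)(10 11)|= 10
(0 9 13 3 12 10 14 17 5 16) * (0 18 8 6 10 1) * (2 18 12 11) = (0 9 13 3 11 2 18 8 6 10 14 17 5 16 12 1) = [9, 0, 18, 11, 4, 16, 10, 7, 6, 13, 14, 2, 1, 3, 17, 15, 12, 5, 8]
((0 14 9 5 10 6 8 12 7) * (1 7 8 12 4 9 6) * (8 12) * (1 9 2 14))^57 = ((0 1 7)(2 14 6 8 4)(5 10 9))^57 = (2 6 4 14 8)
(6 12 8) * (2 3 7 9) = (2 3 7 9)(6 12 8) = [0, 1, 3, 7, 4, 5, 12, 9, 6, 2, 10, 11, 8]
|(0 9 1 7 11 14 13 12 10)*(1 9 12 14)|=6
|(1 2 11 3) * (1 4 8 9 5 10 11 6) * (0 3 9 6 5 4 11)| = 11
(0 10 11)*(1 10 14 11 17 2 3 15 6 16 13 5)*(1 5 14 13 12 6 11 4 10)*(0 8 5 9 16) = (0 13 14 4 10 17 2 3 15 11 8 5 9 16 12 6) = [13, 1, 3, 15, 10, 9, 0, 7, 5, 16, 17, 8, 6, 14, 4, 11, 12, 2]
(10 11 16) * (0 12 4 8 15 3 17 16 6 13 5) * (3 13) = [12, 1, 2, 17, 8, 0, 3, 7, 15, 9, 11, 6, 4, 5, 14, 13, 10, 16] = (0 12 4 8 15 13 5)(3 17 16 10 11 6)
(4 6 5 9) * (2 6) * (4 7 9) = [0, 1, 6, 3, 2, 4, 5, 9, 8, 7] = (2 6 5 4)(7 9)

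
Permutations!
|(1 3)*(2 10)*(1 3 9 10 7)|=5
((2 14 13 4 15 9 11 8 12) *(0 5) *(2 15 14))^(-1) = ((0 5)(4 14 13)(8 12 15 9 11))^(-1) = (0 5)(4 13 14)(8 11 9 15 12)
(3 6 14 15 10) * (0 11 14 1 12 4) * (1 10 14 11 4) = (0 4)(1 12)(3 6 10)(14 15) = [4, 12, 2, 6, 0, 5, 10, 7, 8, 9, 3, 11, 1, 13, 15, 14]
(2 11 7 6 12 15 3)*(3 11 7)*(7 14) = [0, 1, 14, 2, 4, 5, 12, 6, 8, 9, 10, 3, 15, 13, 7, 11] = (2 14 7 6 12 15 11 3)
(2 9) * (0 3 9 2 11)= [3, 1, 2, 9, 4, 5, 6, 7, 8, 11, 10, 0]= (0 3 9 11)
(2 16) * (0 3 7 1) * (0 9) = (0 3 7 1 9)(2 16) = [3, 9, 16, 7, 4, 5, 6, 1, 8, 0, 10, 11, 12, 13, 14, 15, 2]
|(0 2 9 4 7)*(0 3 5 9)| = |(0 2)(3 5 9 4 7)| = 10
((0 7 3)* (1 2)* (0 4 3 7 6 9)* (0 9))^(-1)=((9)(0 6)(1 2)(3 4))^(-1)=(9)(0 6)(1 2)(3 4)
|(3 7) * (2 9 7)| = |(2 9 7 3)| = 4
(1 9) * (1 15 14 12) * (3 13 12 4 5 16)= (1 9 15 14 4 5 16 3 13 12)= [0, 9, 2, 13, 5, 16, 6, 7, 8, 15, 10, 11, 1, 12, 4, 14, 3]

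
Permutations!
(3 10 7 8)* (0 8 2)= (0 8 3 10 7 2)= [8, 1, 0, 10, 4, 5, 6, 2, 3, 9, 7]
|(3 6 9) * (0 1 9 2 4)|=7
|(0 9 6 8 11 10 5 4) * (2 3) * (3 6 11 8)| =6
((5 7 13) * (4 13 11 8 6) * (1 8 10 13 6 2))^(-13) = ((1 8 2)(4 6)(5 7 11 10 13))^(-13) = (1 2 8)(4 6)(5 11 13 7 10)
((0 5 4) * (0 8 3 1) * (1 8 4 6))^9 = (0 5 6 1)(3 8)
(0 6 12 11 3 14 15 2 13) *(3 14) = (0 6 12 11 14 15 2 13) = [6, 1, 13, 3, 4, 5, 12, 7, 8, 9, 10, 14, 11, 0, 15, 2]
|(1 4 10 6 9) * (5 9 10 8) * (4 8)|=|(1 8 5 9)(6 10)|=4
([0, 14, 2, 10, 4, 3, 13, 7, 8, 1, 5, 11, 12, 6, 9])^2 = (1 9 14)(3 5 10)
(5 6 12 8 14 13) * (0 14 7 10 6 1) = (0 14 13 5 1)(6 12 8 7 10) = [14, 0, 2, 3, 4, 1, 12, 10, 7, 9, 6, 11, 8, 5, 13]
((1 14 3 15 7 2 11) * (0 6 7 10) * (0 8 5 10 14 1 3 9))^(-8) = (0 6 7 2 11 3 15 14 9)(5 10 8)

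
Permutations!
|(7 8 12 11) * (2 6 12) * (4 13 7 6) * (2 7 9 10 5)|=6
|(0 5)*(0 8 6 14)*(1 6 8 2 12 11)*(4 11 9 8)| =|(0 5 2 12 9 8 4 11 1 6 14)| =11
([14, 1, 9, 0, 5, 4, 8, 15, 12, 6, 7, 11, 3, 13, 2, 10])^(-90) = [12, 1, 0, 8, 4, 5, 2, 7, 9, 14, 10, 11, 6, 13, 3, 15]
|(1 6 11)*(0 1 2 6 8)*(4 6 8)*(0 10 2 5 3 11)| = |(0 1 4 6)(2 8 10)(3 11 5)| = 12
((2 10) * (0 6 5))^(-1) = (0 5 6)(2 10)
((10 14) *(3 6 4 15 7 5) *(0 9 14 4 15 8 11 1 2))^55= (15)(0 9 14 10 4 8 11 1 2)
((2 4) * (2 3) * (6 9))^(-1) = (2 3 4)(6 9)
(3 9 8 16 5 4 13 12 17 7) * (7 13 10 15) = (3 9 8 16 5 4 10 15 7)(12 17 13) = [0, 1, 2, 9, 10, 4, 6, 3, 16, 8, 15, 11, 17, 12, 14, 7, 5, 13]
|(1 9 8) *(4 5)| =6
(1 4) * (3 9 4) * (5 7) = (1 3 9 4)(5 7) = [0, 3, 2, 9, 1, 7, 6, 5, 8, 4]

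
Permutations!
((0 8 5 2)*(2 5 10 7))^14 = (0 2 7 10 8)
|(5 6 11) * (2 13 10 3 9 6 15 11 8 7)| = 24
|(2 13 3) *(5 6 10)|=|(2 13 3)(5 6 10)|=3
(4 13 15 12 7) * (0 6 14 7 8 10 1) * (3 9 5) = (0 6 14 7 4 13 15 12 8 10 1)(3 9 5) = [6, 0, 2, 9, 13, 3, 14, 4, 10, 5, 1, 11, 8, 15, 7, 12]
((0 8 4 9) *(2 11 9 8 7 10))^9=((0 7 10 2 11 9)(4 8))^9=(0 2)(4 8)(7 11)(9 10)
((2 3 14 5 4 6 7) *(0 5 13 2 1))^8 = (14)(0 4 7)(1 5 6)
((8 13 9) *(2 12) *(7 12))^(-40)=((2 7 12)(8 13 9))^(-40)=(2 12 7)(8 9 13)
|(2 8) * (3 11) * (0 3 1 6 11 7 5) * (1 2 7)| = |(0 3 1 6 11 2 8 7 5)| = 9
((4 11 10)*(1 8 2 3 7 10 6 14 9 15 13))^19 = (1 4 13 10 15 7 9 3 14 2 6 8 11)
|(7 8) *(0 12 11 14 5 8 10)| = 8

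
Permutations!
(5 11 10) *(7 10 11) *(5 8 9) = (11)(5 7 10 8 9) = [0, 1, 2, 3, 4, 7, 6, 10, 9, 5, 8, 11]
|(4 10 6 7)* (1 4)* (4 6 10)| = 3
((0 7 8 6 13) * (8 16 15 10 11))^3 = (0 15 8)(6 7 10)(11 13 16)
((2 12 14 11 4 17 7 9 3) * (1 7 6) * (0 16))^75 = (0 16)(1 17 11 12 3 7 6 4 14 2 9)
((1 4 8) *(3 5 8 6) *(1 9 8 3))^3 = ((1 4 6)(3 5)(8 9))^3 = (3 5)(8 9)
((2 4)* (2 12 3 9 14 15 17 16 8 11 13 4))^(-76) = (3 9 14 15 17 16 8 11 13 4 12)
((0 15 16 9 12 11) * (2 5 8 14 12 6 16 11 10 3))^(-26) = (0 15 11)(2 8 12 3 5 14 10)(6 16 9)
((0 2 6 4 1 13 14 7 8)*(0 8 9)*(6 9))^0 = (14)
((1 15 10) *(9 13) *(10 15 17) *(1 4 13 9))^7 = (1 10 13 17 4)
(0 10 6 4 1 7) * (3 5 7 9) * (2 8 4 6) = (0 10 2 8 4 1 9 3 5 7) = [10, 9, 8, 5, 1, 7, 6, 0, 4, 3, 2]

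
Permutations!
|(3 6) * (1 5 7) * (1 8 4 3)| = |(1 5 7 8 4 3 6)| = 7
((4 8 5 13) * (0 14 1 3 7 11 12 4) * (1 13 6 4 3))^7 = ((0 14 13)(3 7 11 12)(4 8 5 6))^7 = (0 14 13)(3 12 11 7)(4 6 5 8)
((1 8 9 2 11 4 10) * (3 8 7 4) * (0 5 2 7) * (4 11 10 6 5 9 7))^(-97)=((0 9 4 6 5 2 10 1)(3 8 7 11))^(-97)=(0 1 10 2 5 6 4 9)(3 11 7 8)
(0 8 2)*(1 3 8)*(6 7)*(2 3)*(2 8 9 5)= (0 1 8 3 9 5 2)(6 7)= [1, 8, 0, 9, 4, 2, 7, 6, 3, 5]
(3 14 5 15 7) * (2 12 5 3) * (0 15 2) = (0 15 7)(2 12 5)(3 14) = [15, 1, 12, 14, 4, 2, 6, 0, 8, 9, 10, 11, 5, 13, 3, 7]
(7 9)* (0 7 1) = (0 7 9 1) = [7, 0, 2, 3, 4, 5, 6, 9, 8, 1]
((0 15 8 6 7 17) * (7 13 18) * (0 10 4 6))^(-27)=((0 15 8)(4 6 13 18 7 17 10))^(-27)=(4 6 13 18 7 17 10)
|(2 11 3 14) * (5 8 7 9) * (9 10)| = |(2 11 3 14)(5 8 7 10 9)| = 20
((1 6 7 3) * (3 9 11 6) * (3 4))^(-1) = (1 3 4)(6 11 9 7)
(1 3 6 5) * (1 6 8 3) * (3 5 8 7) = [0, 1, 2, 7, 4, 6, 8, 3, 5] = (3 7)(5 6 8)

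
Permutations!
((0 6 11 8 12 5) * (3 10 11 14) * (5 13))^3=(0 3 8 5 14 11 13 6 10 12)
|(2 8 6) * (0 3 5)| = |(0 3 5)(2 8 6)| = 3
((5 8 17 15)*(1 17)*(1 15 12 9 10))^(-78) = (1 12 10 17 9)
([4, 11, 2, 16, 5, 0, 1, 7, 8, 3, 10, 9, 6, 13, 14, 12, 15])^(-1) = (0 5 4)(1 6 12 15 16 3 9 11)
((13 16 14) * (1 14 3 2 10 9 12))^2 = (1 13 3 10 12 14 16 2 9)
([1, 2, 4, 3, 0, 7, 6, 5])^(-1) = [4, 0, 1, 3, 2, 7, 6, 5]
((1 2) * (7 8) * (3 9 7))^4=(9)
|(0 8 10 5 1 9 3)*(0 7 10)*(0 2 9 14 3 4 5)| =|(0 8 2 9 4 5 1 14 3 7 10)| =11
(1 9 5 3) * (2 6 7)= [0, 9, 6, 1, 4, 3, 7, 2, 8, 5]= (1 9 5 3)(2 6 7)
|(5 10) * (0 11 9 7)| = |(0 11 9 7)(5 10)| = 4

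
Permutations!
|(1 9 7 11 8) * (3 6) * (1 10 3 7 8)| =8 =|(1 9 8 10 3 6 7 11)|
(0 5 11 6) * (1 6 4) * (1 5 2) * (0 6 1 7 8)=(0 2 7 8)(4 5 11)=[2, 1, 7, 3, 5, 11, 6, 8, 0, 9, 10, 4]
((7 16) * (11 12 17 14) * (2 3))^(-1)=((2 3)(7 16)(11 12 17 14))^(-1)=(2 3)(7 16)(11 14 17 12)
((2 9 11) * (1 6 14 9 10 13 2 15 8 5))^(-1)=((1 6 14 9 11 15 8 5)(2 10 13))^(-1)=(1 5 8 15 11 9 14 6)(2 13 10)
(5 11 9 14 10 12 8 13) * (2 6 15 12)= [0, 1, 6, 3, 4, 11, 15, 7, 13, 14, 2, 9, 8, 5, 10, 12]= (2 6 15 12 8 13 5 11 9 14 10)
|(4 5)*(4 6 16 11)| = 5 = |(4 5 6 16 11)|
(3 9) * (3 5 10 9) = (5 10 9) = [0, 1, 2, 3, 4, 10, 6, 7, 8, 5, 9]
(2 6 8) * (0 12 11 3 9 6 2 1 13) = (0 12 11 3 9 6 8 1 13) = [12, 13, 2, 9, 4, 5, 8, 7, 1, 6, 10, 3, 11, 0]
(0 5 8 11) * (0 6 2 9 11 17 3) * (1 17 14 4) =(0 5 8 14 4 1 17 3)(2 9 11 6) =[5, 17, 9, 0, 1, 8, 2, 7, 14, 11, 10, 6, 12, 13, 4, 15, 16, 3]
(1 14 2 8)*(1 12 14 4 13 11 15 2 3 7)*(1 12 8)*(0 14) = (0 14 3 7 12)(1 4 13 11 15 2) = [14, 4, 1, 7, 13, 5, 6, 12, 8, 9, 10, 15, 0, 11, 3, 2]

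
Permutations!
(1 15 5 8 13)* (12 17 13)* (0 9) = (0 9)(1 15 5 8 12 17 13) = [9, 15, 2, 3, 4, 8, 6, 7, 12, 0, 10, 11, 17, 1, 14, 5, 16, 13]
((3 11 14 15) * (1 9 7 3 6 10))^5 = (1 14 9 15 7 6 3 10 11)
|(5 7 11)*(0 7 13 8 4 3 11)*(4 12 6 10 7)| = 11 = |(0 4 3 11 5 13 8 12 6 10 7)|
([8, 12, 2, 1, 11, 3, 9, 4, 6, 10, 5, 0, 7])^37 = [8, 12, 2, 1, 11, 3, 9, 4, 6, 10, 5, 0, 7]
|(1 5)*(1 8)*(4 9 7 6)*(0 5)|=|(0 5 8 1)(4 9 7 6)|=4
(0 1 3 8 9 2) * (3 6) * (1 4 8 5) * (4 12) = (0 12 4 8 9 2)(1 6 3 5) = [12, 6, 0, 5, 8, 1, 3, 7, 9, 2, 10, 11, 4]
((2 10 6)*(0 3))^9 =((0 3)(2 10 6))^9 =(10)(0 3)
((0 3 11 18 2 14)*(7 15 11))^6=(0 2 11 7)(3 14 18 15)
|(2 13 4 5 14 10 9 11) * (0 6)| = |(0 6)(2 13 4 5 14 10 9 11)| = 8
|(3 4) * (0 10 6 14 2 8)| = 6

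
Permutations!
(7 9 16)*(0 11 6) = (0 11 6)(7 9 16) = [11, 1, 2, 3, 4, 5, 0, 9, 8, 16, 10, 6, 12, 13, 14, 15, 7]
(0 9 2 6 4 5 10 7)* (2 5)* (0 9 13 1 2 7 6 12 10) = (0 13 1 2 12 10 6 4 7 9 5) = [13, 2, 12, 3, 7, 0, 4, 9, 8, 5, 6, 11, 10, 1]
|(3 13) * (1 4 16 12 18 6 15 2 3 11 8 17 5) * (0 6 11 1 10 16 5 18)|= |(0 6 15 2 3 13 1 4 5 10 16 12)(8 17 18 11)|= 12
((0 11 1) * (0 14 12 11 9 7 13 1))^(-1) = ((0 9 7 13 1 14 12 11))^(-1) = (0 11 12 14 1 13 7 9)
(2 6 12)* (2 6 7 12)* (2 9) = [0, 1, 7, 3, 4, 5, 9, 12, 8, 2, 10, 11, 6] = (2 7 12 6 9)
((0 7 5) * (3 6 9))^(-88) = (0 5 7)(3 9 6)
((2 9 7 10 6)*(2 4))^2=(2 7 6)(4 9 10)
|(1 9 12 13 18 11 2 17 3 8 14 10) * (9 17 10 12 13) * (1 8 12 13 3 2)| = 9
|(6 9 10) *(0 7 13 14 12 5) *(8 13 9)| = 10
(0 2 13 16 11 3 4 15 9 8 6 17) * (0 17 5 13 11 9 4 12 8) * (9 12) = (17)(0 2 11 3 9)(4 15)(5 13 16 12 8 6) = [2, 1, 11, 9, 15, 13, 5, 7, 6, 0, 10, 3, 8, 16, 14, 4, 12, 17]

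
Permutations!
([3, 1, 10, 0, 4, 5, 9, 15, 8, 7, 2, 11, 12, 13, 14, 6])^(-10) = [0, 1, 2, 3, 4, 5, 7, 6, 8, 15, 10, 11, 12, 13, 14, 9]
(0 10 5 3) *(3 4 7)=(0 10 5 4 7 3)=[10, 1, 2, 0, 7, 4, 6, 3, 8, 9, 5]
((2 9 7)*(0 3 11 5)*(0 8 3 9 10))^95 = ((0 9 7 2 10)(3 11 5 8))^95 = (3 8 5 11)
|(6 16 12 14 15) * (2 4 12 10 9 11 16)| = |(2 4 12 14 15 6)(9 11 16 10)| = 12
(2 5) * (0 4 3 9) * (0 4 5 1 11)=(0 5 2 1 11)(3 9 4)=[5, 11, 1, 9, 3, 2, 6, 7, 8, 4, 10, 0]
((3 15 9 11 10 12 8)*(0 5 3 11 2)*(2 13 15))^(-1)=((0 5 3 2)(8 11 10 12)(9 13 15))^(-1)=(0 2 3 5)(8 12 10 11)(9 15 13)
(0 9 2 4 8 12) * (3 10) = (0 9 2 4 8 12)(3 10) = [9, 1, 4, 10, 8, 5, 6, 7, 12, 2, 3, 11, 0]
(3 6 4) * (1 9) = [0, 9, 2, 6, 3, 5, 4, 7, 8, 1] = (1 9)(3 6 4)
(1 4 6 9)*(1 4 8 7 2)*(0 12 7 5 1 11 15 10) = (0 12 7 2 11 15 10)(1 8 5)(4 6 9) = [12, 8, 11, 3, 6, 1, 9, 2, 5, 4, 0, 15, 7, 13, 14, 10]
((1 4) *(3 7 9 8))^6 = ((1 4)(3 7 9 8))^6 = (3 9)(7 8)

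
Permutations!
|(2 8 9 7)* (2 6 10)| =6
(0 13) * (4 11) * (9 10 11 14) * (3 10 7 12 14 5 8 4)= (0 13)(3 10 11)(4 5 8)(7 12 14 9)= [13, 1, 2, 10, 5, 8, 6, 12, 4, 7, 11, 3, 14, 0, 9]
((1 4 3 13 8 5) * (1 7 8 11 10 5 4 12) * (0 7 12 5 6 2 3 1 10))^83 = ((0 7 8 4 1 5 12 10 6 2 3 13 11))^83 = (0 5 3 8 10 11 1 2 7 12 13 4 6)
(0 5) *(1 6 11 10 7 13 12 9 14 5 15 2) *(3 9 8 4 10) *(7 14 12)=(0 15 2 1 6 11 3 9 12 8 4 10 14 5)(7 13)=[15, 6, 1, 9, 10, 0, 11, 13, 4, 12, 14, 3, 8, 7, 5, 2]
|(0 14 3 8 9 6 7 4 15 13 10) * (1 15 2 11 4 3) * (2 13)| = 45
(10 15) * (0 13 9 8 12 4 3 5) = (0 13 9 8 12 4 3 5)(10 15) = [13, 1, 2, 5, 3, 0, 6, 7, 12, 8, 15, 11, 4, 9, 14, 10]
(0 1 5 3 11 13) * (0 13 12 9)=(13)(0 1 5 3 11 12 9)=[1, 5, 2, 11, 4, 3, 6, 7, 8, 0, 10, 12, 9, 13]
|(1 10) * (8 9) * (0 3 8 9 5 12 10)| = 7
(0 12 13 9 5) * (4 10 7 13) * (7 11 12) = (0 7 13 9 5)(4 10 11 12) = [7, 1, 2, 3, 10, 0, 6, 13, 8, 5, 11, 12, 4, 9]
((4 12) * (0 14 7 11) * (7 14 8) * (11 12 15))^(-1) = (0 11 15 4 12 7 8)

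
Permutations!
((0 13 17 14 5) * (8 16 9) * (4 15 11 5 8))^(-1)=(0 5 11 15 4 9 16 8 14 17 13)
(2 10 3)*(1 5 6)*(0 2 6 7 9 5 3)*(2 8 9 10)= (0 8 9 5 7 10)(1 3 6)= [8, 3, 2, 6, 4, 7, 1, 10, 9, 5, 0]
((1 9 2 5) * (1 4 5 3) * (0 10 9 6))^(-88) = (0 2 6 9 1 10 3)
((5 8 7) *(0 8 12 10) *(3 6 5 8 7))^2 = ((0 7 8 3 6 5 12 10))^2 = (0 8 6 12)(3 5 10 7)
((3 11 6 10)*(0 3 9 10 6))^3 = ((0 3 11)(9 10))^3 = (11)(9 10)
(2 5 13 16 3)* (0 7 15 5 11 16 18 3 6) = (0 7 15 5 13 18 3 2 11 16 6) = [7, 1, 11, 2, 4, 13, 0, 15, 8, 9, 10, 16, 12, 18, 14, 5, 6, 17, 3]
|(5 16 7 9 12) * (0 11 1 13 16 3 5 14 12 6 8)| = |(0 11 1 13 16 7 9 6 8)(3 5)(12 14)| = 18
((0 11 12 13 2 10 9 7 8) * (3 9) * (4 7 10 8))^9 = (0 13)(2 11)(4 7)(8 12)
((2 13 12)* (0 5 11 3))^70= ((0 5 11 3)(2 13 12))^70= (0 11)(2 13 12)(3 5)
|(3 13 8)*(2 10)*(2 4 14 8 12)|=8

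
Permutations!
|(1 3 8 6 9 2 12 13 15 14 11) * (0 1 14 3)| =8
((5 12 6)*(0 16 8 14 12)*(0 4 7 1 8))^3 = (0 16)(1 12 4 8 6 7 14 5)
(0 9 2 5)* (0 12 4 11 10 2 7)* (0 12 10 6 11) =(0 9 7 12 4)(2 5 10)(6 11) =[9, 1, 5, 3, 0, 10, 11, 12, 8, 7, 2, 6, 4]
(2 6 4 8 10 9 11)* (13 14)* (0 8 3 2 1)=(0 8 10 9 11 1)(2 6 4 3)(13 14)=[8, 0, 6, 2, 3, 5, 4, 7, 10, 11, 9, 1, 12, 14, 13]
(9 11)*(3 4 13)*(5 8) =(3 4 13)(5 8)(9 11) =[0, 1, 2, 4, 13, 8, 6, 7, 5, 11, 10, 9, 12, 3]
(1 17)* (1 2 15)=(1 17 2 15)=[0, 17, 15, 3, 4, 5, 6, 7, 8, 9, 10, 11, 12, 13, 14, 1, 16, 2]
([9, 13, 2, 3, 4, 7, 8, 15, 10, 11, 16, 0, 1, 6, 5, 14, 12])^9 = (1 6 10 12 13 8 16)(5 7 15 14)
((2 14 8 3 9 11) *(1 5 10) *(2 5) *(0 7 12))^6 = ((0 7 12)(1 2 14 8 3 9 11 5 10))^6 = (1 11 8)(2 5 3)(9 14 10)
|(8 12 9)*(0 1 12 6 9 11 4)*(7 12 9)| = 9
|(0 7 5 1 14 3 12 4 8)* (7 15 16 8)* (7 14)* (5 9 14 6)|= 36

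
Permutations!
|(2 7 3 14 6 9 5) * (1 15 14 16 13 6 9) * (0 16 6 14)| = |(0 16 13 14 9 5 2 7 3 6 1 15)| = 12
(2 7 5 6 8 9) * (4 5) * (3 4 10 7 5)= (2 5 6 8 9)(3 4)(7 10)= [0, 1, 5, 4, 3, 6, 8, 10, 9, 2, 7]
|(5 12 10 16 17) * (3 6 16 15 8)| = |(3 6 16 17 5 12 10 15 8)| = 9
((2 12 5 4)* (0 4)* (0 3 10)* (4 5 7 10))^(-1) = ((0 5 3 4 2 12 7 10))^(-1) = (0 10 7 12 2 4 3 5)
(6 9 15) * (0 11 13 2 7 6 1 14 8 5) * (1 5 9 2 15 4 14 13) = [11, 13, 7, 3, 14, 0, 2, 6, 9, 4, 10, 1, 12, 15, 8, 5] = (0 11 1 13 15 5)(2 7 6)(4 14 8 9)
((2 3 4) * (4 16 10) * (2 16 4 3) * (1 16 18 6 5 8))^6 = (1 6 3)(4 16 5)(8 18 10)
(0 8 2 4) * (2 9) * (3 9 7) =(0 8 7 3 9 2 4) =[8, 1, 4, 9, 0, 5, 6, 3, 7, 2]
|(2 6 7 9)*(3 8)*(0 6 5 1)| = |(0 6 7 9 2 5 1)(3 8)| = 14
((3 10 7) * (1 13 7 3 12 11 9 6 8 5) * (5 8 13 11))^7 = (1 5 12 7 13 6 9 11)(3 10)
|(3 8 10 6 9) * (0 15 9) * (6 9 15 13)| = 12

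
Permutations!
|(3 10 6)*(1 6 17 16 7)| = 7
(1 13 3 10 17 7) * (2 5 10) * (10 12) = (1 13 3 2 5 12 10 17 7) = [0, 13, 5, 2, 4, 12, 6, 1, 8, 9, 17, 11, 10, 3, 14, 15, 16, 7]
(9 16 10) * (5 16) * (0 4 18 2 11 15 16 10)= (0 4 18 2 11 15 16)(5 10 9)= [4, 1, 11, 3, 18, 10, 6, 7, 8, 5, 9, 15, 12, 13, 14, 16, 0, 17, 2]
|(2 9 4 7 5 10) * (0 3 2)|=8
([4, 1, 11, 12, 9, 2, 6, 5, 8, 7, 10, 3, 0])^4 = (0 5 12 7 3 9 11 4 2)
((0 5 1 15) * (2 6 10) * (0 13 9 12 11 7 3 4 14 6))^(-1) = (0 2 10 6 14 4 3 7 11 12 9 13 15 1 5)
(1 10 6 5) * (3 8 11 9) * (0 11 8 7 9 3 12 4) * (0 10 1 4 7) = (0 11 3)(4 10 6 5)(7 9 12) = [11, 1, 2, 0, 10, 4, 5, 9, 8, 12, 6, 3, 7]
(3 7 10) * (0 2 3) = [2, 1, 3, 7, 4, 5, 6, 10, 8, 9, 0] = (0 2 3 7 10)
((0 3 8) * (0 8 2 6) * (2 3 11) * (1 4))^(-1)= ((0 11 2 6)(1 4))^(-1)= (0 6 2 11)(1 4)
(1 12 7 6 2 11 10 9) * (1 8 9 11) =(1 12 7 6 2)(8 9)(10 11) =[0, 12, 1, 3, 4, 5, 2, 6, 9, 8, 11, 10, 7]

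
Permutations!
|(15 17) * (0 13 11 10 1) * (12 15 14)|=20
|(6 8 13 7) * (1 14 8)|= 6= |(1 14 8 13 7 6)|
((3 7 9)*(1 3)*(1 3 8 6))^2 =((1 8 6)(3 7 9))^2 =(1 6 8)(3 9 7)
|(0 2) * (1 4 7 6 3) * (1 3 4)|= |(0 2)(4 7 6)|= 6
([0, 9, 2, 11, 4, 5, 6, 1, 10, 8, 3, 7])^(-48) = (1 9 8 10 3 11 7)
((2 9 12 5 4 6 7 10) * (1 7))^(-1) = ((1 7 10 2 9 12 5 4 6))^(-1) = (1 6 4 5 12 9 2 10 7)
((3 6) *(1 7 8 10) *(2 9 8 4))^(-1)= (1 10 8 9 2 4 7)(3 6)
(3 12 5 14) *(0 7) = (0 7)(3 12 5 14) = [7, 1, 2, 12, 4, 14, 6, 0, 8, 9, 10, 11, 5, 13, 3]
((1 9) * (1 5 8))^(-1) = (1 8 5 9)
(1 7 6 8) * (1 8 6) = (8)(1 7) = [0, 7, 2, 3, 4, 5, 6, 1, 8]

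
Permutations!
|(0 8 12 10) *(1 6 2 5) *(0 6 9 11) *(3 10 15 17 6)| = |(0 8 12 15 17 6 2 5 1 9 11)(3 10)| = 22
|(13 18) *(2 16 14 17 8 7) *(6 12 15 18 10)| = 6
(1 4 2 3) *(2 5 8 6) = [0, 4, 3, 1, 5, 8, 2, 7, 6] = (1 4 5 8 6 2 3)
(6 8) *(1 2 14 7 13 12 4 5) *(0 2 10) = (0 2 14 7 13 12 4 5 1 10)(6 8) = [2, 10, 14, 3, 5, 1, 8, 13, 6, 9, 0, 11, 4, 12, 7]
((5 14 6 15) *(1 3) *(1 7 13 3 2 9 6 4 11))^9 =((1 2 9 6 15 5 14 4 11)(3 7 13))^9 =(15)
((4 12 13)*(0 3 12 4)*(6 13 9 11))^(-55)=(0 3 12 9 11 6 13)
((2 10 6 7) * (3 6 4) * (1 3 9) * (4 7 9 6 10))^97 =(1 3 10 7 2 4 6 9)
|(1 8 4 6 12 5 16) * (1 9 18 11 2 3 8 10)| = 22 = |(1 10)(2 3 8 4 6 12 5 16 9 18 11)|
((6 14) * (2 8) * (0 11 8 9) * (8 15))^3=(0 8)(2 11)(6 14)(9 15)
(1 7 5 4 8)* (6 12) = (1 7 5 4 8)(6 12) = [0, 7, 2, 3, 8, 4, 12, 5, 1, 9, 10, 11, 6]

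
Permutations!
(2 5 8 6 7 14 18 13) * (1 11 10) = [0, 11, 5, 3, 4, 8, 7, 14, 6, 9, 1, 10, 12, 2, 18, 15, 16, 17, 13] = (1 11 10)(2 5 8 6 7 14 18 13)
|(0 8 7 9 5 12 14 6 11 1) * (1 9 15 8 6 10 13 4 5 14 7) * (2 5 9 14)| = 15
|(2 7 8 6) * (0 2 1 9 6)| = |(0 2 7 8)(1 9 6)| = 12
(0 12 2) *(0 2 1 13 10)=(0 12 1 13 10)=[12, 13, 2, 3, 4, 5, 6, 7, 8, 9, 0, 11, 1, 10]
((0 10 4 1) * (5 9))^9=(0 10 4 1)(5 9)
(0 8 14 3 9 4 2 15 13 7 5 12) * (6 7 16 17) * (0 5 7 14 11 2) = (0 8 11 2 15 13 16 17 6 14 3 9 4)(5 12) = [8, 1, 15, 9, 0, 12, 14, 7, 11, 4, 10, 2, 5, 16, 3, 13, 17, 6]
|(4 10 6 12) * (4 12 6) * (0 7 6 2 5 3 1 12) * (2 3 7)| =|(0 2 5 7 6 3 1 12)(4 10)| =8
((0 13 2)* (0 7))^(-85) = ((0 13 2 7))^(-85) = (0 7 2 13)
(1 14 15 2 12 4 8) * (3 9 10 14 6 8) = (1 6 8)(2 12 4 3 9 10 14 15) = [0, 6, 12, 9, 3, 5, 8, 7, 1, 10, 14, 11, 4, 13, 15, 2]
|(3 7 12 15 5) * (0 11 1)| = 15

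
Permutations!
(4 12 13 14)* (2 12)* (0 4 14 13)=[4, 1, 12, 3, 2, 5, 6, 7, 8, 9, 10, 11, 0, 13, 14]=(14)(0 4 2 12)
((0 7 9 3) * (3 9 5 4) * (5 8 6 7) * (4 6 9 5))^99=(5 9 8 7 6)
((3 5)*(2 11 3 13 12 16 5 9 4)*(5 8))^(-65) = (16) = ((2 11 3 9 4)(5 13 12 16 8))^(-65)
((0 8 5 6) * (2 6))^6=(0 8 5 2 6)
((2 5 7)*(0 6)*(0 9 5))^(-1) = ((0 6 9 5 7 2))^(-1) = (0 2 7 5 9 6)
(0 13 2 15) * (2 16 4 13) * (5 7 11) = (0 2 15)(4 13 16)(5 7 11) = [2, 1, 15, 3, 13, 7, 6, 11, 8, 9, 10, 5, 12, 16, 14, 0, 4]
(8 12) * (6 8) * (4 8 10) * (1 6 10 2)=(1 6 2)(4 8 12 10)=[0, 6, 1, 3, 8, 5, 2, 7, 12, 9, 4, 11, 10]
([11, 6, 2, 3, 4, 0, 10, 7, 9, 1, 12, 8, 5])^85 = [1, 5, 2, 3, 4, 9, 0, 7, 10, 12, 11, 6, 8]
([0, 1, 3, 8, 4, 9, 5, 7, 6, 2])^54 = [0, 1, 2, 3, 4, 5, 6, 7, 8, 9]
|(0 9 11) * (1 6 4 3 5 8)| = 6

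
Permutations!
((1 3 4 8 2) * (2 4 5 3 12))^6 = ((1 12 2)(3 5)(4 8))^6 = (12)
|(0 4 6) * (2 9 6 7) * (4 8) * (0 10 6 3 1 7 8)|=10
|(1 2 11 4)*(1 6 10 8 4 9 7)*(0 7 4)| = 10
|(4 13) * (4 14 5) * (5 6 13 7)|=3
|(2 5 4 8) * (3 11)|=4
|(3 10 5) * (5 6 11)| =|(3 10 6 11 5)| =5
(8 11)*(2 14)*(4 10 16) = (2 14)(4 10 16)(8 11) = [0, 1, 14, 3, 10, 5, 6, 7, 11, 9, 16, 8, 12, 13, 2, 15, 4]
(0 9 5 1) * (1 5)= (0 9 1)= [9, 0, 2, 3, 4, 5, 6, 7, 8, 1]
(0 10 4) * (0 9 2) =(0 10 4 9 2) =[10, 1, 0, 3, 9, 5, 6, 7, 8, 2, 4]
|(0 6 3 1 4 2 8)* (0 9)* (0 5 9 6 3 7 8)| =|(0 3 1 4 2)(5 9)(6 7 8)| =30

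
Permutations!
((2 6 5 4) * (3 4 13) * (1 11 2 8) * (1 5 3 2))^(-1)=((1 11)(2 6 3 4 8 5 13))^(-1)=(1 11)(2 13 5 8 4 3 6)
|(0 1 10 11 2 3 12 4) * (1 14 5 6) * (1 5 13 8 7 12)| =70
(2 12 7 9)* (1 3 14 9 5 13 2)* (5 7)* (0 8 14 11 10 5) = [8, 3, 12, 11, 4, 13, 6, 7, 14, 1, 5, 10, 0, 2, 9] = (0 8 14 9 1 3 11 10 5 13 2 12)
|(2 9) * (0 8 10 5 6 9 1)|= 8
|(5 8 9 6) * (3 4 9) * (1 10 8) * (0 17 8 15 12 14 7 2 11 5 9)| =90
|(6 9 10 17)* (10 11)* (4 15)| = 10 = |(4 15)(6 9 11 10 17)|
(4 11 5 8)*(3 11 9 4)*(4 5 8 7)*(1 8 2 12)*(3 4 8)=(1 3 11 2 12)(4 9 5 7 8)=[0, 3, 12, 11, 9, 7, 6, 8, 4, 5, 10, 2, 1]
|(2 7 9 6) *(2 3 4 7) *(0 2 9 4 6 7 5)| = |(0 2 9 7 4 5)(3 6)| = 6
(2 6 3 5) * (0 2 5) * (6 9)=[2, 1, 9, 0, 4, 5, 3, 7, 8, 6]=(0 2 9 6 3)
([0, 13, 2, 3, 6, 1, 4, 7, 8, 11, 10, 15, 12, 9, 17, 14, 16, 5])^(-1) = [0, 5, 2, 3, 6, 17, 4, 7, 8, 13, 10, 9, 12, 1, 15, 11, 16, 14]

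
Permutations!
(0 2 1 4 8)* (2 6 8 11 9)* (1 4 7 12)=(0 6 8)(1 7 12)(2 4 11 9)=[6, 7, 4, 3, 11, 5, 8, 12, 0, 2, 10, 9, 1]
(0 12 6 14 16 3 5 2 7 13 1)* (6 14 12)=[6, 0, 7, 5, 4, 2, 12, 13, 8, 9, 10, 11, 14, 1, 16, 15, 3]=(0 6 12 14 16 3 5 2 7 13 1)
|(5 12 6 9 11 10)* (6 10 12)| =6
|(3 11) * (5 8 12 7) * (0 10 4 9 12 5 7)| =10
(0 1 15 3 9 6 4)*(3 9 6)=(0 1 15 9 3 6 4)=[1, 15, 2, 6, 0, 5, 4, 7, 8, 3, 10, 11, 12, 13, 14, 9]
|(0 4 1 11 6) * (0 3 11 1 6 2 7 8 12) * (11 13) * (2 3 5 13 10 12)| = 9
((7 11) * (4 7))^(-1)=((4 7 11))^(-1)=(4 11 7)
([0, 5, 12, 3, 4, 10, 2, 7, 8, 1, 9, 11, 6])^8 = (2 6 12)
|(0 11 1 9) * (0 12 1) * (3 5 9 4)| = |(0 11)(1 4 3 5 9 12)| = 6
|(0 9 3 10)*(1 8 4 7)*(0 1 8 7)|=8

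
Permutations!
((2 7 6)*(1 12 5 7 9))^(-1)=((1 12 5 7 6 2 9))^(-1)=(1 9 2 6 7 5 12)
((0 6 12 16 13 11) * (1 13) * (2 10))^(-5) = ((0 6 12 16 1 13 11)(2 10))^(-5) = (0 12 1 11 6 16 13)(2 10)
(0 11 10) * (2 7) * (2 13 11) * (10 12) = (0 2 7 13 11 12 10) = [2, 1, 7, 3, 4, 5, 6, 13, 8, 9, 0, 12, 10, 11]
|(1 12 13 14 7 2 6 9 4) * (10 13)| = 10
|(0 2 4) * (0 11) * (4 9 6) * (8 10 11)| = 8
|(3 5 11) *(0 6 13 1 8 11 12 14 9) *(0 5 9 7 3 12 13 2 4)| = |(0 6 2 4)(1 8 11 12 14 7 3 9 5 13)| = 20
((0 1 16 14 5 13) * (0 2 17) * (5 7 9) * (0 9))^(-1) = (0 7 14 16 1)(2 13 5 9 17)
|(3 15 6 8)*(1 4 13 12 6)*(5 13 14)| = 10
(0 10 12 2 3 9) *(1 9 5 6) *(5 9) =(0 10 12 2 3 9)(1 5 6) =[10, 5, 3, 9, 4, 6, 1, 7, 8, 0, 12, 11, 2]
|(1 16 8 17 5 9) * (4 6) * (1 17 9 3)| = |(1 16 8 9 17 5 3)(4 6)| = 14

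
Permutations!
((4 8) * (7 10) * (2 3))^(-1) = (2 3)(4 8)(7 10)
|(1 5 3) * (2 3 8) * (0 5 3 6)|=|(0 5 8 2 6)(1 3)|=10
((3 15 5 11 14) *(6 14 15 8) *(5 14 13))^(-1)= (3 14 15 11 5 13 6 8)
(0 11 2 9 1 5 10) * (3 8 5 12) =[11, 12, 9, 8, 4, 10, 6, 7, 5, 1, 0, 2, 3] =(0 11 2 9 1 12 3 8 5 10)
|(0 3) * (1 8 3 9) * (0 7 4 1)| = 10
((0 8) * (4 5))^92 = (8)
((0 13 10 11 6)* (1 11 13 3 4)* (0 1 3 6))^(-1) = ((0 6 1 11)(3 4)(10 13))^(-1) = (0 11 1 6)(3 4)(10 13)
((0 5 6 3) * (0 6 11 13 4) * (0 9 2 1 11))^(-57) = ((0 5)(1 11 13 4 9 2)(3 6))^(-57) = (0 5)(1 4)(2 13)(3 6)(9 11)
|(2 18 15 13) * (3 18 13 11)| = 4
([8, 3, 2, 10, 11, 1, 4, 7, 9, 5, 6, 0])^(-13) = (0 6 1 8 4 3 9 11 10 5)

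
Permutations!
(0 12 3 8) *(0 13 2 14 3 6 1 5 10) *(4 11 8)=(0 12 6 1 5 10)(2 14 3 4 11 8 13)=[12, 5, 14, 4, 11, 10, 1, 7, 13, 9, 0, 8, 6, 2, 3]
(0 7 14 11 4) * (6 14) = [7, 1, 2, 3, 0, 5, 14, 6, 8, 9, 10, 4, 12, 13, 11] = (0 7 6 14 11 4)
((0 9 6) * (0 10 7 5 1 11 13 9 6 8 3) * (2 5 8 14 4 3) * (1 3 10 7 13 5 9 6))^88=(0 5 1 3 11)(2 7 13 4 9 8 6 10 14)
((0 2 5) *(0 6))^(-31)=(0 2 5 6)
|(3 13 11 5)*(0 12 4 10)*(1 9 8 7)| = |(0 12 4 10)(1 9 8 7)(3 13 11 5)| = 4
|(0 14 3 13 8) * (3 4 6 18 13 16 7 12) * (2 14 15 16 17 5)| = |(0 15 16 7 12 3 17 5 2 14 4 6 18 13 8)| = 15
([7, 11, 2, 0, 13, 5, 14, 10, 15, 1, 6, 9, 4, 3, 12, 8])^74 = [10, 9, 2, 7, 3, 5, 12, 6, 8, 11, 14, 1, 13, 0, 4, 15]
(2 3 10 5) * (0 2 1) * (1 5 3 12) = (0 2 12 1)(3 10) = [2, 0, 12, 10, 4, 5, 6, 7, 8, 9, 3, 11, 1]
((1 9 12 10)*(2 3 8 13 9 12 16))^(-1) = (1 10 12)(2 16 9 13 8 3)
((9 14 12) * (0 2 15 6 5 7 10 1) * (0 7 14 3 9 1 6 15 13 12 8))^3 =((15)(0 2 13 12 1 7 10 6 5 14 8)(3 9))^3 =(15)(0 12 10 14 2 1 6 8 13 7 5)(3 9)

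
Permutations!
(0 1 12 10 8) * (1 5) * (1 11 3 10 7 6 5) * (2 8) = (0 1 12 7 6 5 11 3 10 2 8) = [1, 12, 8, 10, 4, 11, 5, 6, 0, 9, 2, 3, 7]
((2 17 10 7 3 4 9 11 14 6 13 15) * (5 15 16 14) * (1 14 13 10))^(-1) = ((1 14 6 10 7 3 4 9 11 5 15 2 17)(13 16))^(-1) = (1 17 2 15 5 11 9 4 3 7 10 6 14)(13 16)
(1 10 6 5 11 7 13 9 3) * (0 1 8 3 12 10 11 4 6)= (0 1 11 7 13 9 12 10)(3 8)(4 6 5)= [1, 11, 2, 8, 6, 4, 5, 13, 3, 12, 0, 7, 10, 9]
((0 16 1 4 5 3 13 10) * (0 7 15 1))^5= (0 16)(1 10 5 15 13 4 7 3)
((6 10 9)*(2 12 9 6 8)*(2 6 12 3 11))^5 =(12)(2 11 3)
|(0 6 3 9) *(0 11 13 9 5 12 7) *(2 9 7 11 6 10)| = |(0 10 2 9 6 3 5 12 11 13 7)| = 11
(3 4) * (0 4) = (0 4 3) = [4, 1, 2, 0, 3]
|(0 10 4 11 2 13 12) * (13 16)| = |(0 10 4 11 2 16 13 12)| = 8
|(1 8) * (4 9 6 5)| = 4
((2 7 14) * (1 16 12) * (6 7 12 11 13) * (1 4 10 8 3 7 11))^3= (1 16)(2 10 7 12 8 14 4 3)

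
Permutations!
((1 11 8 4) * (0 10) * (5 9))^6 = ((0 10)(1 11 8 4)(5 9))^6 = (1 8)(4 11)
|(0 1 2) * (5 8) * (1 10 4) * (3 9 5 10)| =|(0 3 9 5 8 10 4 1 2)| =9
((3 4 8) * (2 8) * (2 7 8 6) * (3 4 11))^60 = ((2 6)(3 11)(4 7 8))^60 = (11)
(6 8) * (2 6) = (2 6 8) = [0, 1, 6, 3, 4, 5, 8, 7, 2]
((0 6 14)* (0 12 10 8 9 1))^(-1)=(0 1 9 8 10 12 14 6)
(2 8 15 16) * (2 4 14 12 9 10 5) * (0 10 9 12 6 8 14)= [10, 1, 14, 3, 0, 2, 8, 7, 15, 9, 5, 11, 12, 13, 6, 16, 4]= (0 10 5 2 14 6 8 15 16 4)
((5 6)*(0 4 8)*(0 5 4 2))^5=(0 2)(4 8 5 6)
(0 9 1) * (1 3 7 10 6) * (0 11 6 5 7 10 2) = [9, 11, 0, 10, 4, 7, 1, 2, 8, 3, 5, 6] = (0 9 3 10 5 7 2)(1 11 6)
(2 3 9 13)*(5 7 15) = [0, 1, 3, 9, 4, 7, 6, 15, 8, 13, 10, 11, 12, 2, 14, 5] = (2 3 9 13)(5 7 15)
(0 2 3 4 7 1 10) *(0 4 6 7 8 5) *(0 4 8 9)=[2, 10, 3, 6, 9, 4, 7, 1, 5, 0, 8]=(0 2 3 6 7 1 10 8 5 4 9)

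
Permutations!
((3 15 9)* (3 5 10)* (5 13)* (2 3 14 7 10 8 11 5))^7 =((2 3 15 9 13)(5 8 11)(7 10 14))^7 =(2 15 13 3 9)(5 8 11)(7 10 14)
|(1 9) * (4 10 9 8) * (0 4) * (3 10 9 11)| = |(0 4 9 1 8)(3 10 11)| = 15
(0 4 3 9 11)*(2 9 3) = (0 4 2 9 11) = [4, 1, 9, 3, 2, 5, 6, 7, 8, 11, 10, 0]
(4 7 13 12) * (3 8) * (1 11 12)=[0, 11, 2, 8, 7, 5, 6, 13, 3, 9, 10, 12, 4, 1]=(1 11 12 4 7 13)(3 8)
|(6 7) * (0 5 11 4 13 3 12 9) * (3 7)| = 10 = |(0 5 11 4 13 7 6 3 12 9)|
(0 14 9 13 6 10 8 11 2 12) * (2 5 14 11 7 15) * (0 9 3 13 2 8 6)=(0 11 5 14 3 13)(2 12 9)(6 10)(7 15 8)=[11, 1, 12, 13, 4, 14, 10, 15, 7, 2, 6, 5, 9, 0, 3, 8]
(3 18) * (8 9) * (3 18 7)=(18)(3 7)(8 9)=[0, 1, 2, 7, 4, 5, 6, 3, 9, 8, 10, 11, 12, 13, 14, 15, 16, 17, 18]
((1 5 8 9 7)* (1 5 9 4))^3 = ((1 9 7 5 8 4))^3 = (1 5)(4 7)(8 9)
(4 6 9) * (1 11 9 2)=(1 11 9 4 6 2)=[0, 11, 1, 3, 6, 5, 2, 7, 8, 4, 10, 9]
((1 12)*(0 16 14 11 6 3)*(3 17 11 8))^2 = (0 14 3 16 8)(6 11 17)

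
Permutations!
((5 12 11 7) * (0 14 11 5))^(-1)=((0 14 11 7)(5 12))^(-1)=(0 7 11 14)(5 12)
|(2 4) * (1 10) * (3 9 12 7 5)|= |(1 10)(2 4)(3 9 12 7 5)|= 10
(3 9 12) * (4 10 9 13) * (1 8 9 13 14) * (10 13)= (1 8 9 12 3 14)(4 13)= [0, 8, 2, 14, 13, 5, 6, 7, 9, 12, 10, 11, 3, 4, 1]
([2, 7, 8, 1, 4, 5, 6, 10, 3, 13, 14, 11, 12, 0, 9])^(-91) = (0 13 9 14 10 7 1 3 8 2)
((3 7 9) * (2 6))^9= ((2 6)(3 7 9))^9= (9)(2 6)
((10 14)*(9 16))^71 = ((9 16)(10 14))^71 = (9 16)(10 14)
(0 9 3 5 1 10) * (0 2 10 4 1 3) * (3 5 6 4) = (0 9)(1 3 6 4)(2 10) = [9, 3, 10, 6, 1, 5, 4, 7, 8, 0, 2]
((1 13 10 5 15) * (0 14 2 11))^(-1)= (0 11 2 14)(1 15 5 10 13)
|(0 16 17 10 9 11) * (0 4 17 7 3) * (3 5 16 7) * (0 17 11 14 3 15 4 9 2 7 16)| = 13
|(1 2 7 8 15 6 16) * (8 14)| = 8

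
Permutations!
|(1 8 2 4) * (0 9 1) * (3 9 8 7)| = |(0 8 2 4)(1 7 3 9)| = 4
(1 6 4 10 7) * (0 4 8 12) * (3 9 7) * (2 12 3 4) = (0 2 12)(1 6 8 3 9 7)(4 10) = [2, 6, 12, 9, 10, 5, 8, 1, 3, 7, 4, 11, 0]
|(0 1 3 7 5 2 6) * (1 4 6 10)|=6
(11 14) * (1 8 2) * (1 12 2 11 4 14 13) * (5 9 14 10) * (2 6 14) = (1 8 11 13)(2 12 6 14 4 10 5 9) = [0, 8, 12, 3, 10, 9, 14, 7, 11, 2, 5, 13, 6, 1, 4]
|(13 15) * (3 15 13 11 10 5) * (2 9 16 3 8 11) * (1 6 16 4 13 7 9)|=12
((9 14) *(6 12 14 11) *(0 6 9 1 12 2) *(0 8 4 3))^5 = ((0 6 2 8 4 3)(1 12 14)(9 11))^5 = (0 3 4 8 2 6)(1 14 12)(9 11)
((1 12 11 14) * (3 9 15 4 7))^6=(1 11)(3 9 15 4 7)(12 14)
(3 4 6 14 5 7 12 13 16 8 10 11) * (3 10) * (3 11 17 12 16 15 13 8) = [0, 1, 2, 4, 6, 7, 14, 16, 11, 9, 17, 10, 8, 15, 5, 13, 3, 12] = (3 4 6 14 5 7 16)(8 11 10 17 12)(13 15)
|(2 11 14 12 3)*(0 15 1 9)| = 20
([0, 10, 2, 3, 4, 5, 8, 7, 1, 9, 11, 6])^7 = (1 11 8 10 6)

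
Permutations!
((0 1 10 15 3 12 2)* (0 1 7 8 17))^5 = ((0 7 8 17)(1 10 15 3 12 2))^5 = (0 7 8 17)(1 2 12 3 15 10)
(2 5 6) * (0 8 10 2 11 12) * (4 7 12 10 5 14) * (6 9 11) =(0 8 5 9 11 10 2 14 4 7 12) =[8, 1, 14, 3, 7, 9, 6, 12, 5, 11, 2, 10, 0, 13, 4]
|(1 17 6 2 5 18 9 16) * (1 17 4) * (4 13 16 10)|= 11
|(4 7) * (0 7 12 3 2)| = |(0 7 4 12 3 2)| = 6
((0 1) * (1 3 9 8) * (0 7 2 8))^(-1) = ((0 3 9)(1 7 2 8))^(-1) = (0 9 3)(1 8 2 7)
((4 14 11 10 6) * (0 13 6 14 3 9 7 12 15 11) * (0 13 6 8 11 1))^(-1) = (0 1 15 12 7 9 3 4 6)(8 13 14 10 11)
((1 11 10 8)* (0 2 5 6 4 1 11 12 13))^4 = (0 4)(1 2)(5 12)(6 13)(8 11 10)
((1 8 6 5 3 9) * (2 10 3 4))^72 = ((1 8 6 5 4 2 10 3 9))^72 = (10)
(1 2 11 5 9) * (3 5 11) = (11)(1 2 3 5 9) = [0, 2, 3, 5, 4, 9, 6, 7, 8, 1, 10, 11]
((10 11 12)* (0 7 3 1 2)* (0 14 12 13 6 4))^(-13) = ((0 7 3 1 2 14 12 10 11 13 6 4))^(-13) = (0 4 6 13 11 10 12 14 2 1 3 7)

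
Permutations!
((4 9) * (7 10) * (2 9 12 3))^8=((2 9 4 12 3)(7 10))^8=(2 12 9 3 4)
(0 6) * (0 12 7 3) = (0 6 12 7 3) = [6, 1, 2, 0, 4, 5, 12, 3, 8, 9, 10, 11, 7]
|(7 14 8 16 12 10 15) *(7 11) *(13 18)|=8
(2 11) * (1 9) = (1 9)(2 11) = [0, 9, 11, 3, 4, 5, 6, 7, 8, 1, 10, 2]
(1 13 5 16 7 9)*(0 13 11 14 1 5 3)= (0 13 3)(1 11 14)(5 16 7 9)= [13, 11, 2, 0, 4, 16, 6, 9, 8, 5, 10, 14, 12, 3, 1, 15, 7]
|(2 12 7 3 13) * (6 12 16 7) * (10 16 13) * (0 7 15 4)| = 14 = |(0 7 3 10 16 15 4)(2 13)(6 12)|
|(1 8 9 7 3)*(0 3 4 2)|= 8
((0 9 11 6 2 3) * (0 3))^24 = (0 2 6 11 9)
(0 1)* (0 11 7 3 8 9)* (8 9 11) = (0 1 8 11 7 3 9) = [1, 8, 2, 9, 4, 5, 6, 3, 11, 0, 10, 7]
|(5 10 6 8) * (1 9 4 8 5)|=|(1 9 4 8)(5 10 6)|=12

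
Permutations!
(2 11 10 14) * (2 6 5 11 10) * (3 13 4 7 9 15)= (2 10 14 6 5 11)(3 13 4 7 9 15)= [0, 1, 10, 13, 7, 11, 5, 9, 8, 15, 14, 2, 12, 4, 6, 3]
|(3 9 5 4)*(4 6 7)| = 6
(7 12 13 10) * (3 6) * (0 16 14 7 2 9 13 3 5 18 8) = [16, 1, 9, 6, 4, 18, 5, 12, 0, 13, 2, 11, 3, 10, 7, 15, 14, 17, 8] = (0 16 14 7 12 3 6 5 18 8)(2 9 13 10)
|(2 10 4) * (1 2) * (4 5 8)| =6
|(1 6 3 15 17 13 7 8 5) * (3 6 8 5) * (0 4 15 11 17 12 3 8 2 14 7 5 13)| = 42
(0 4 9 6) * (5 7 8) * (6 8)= (0 4 9 8 5 7 6)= [4, 1, 2, 3, 9, 7, 0, 6, 5, 8]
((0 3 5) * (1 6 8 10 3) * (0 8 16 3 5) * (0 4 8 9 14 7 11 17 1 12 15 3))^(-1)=(0 16 6 1 17 11 7 14 9 5 10 8 4 3 15 12)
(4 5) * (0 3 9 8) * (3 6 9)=(0 6 9 8)(4 5)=[6, 1, 2, 3, 5, 4, 9, 7, 0, 8]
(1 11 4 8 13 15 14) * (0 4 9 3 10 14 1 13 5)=(0 4 8 5)(1 11 9 3 10 14 13 15)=[4, 11, 2, 10, 8, 0, 6, 7, 5, 3, 14, 9, 12, 15, 13, 1]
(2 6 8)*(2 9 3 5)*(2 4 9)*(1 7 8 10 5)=(1 7 8 2 6 10 5 4 9 3)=[0, 7, 6, 1, 9, 4, 10, 8, 2, 3, 5]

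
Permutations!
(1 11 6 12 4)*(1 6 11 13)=(1 13)(4 6 12)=[0, 13, 2, 3, 6, 5, 12, 7, 8, 9, 10, 11, 4, 1]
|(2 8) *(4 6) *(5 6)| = 6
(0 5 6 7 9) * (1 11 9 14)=[5, 11, 2, 3, 4, 6, 7, 14, 8, 0, 10, 9, 12, 13, 1]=(0 5 6 7 14 1 11 9)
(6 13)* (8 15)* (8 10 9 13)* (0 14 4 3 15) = (0 14 4 3 15 10 9 13 6 8) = [14, 1, 2, 15, 3, 5, 8, 7, 0, 13, 9, 11, 12, 6, 4, 10]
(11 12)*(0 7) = [7, 1, 2, 3, 4, 5, 6, 0, 8, 9, 10, 12, 11] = (0 7)(11 12)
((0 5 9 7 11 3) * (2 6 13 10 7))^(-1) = ((0 5 9 2 6 13 10 7 11 3))^(-1) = (0 3 11 7 10 13 6 2 9 5)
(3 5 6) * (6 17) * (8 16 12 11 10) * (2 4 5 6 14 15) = [0, 1, 4, 6, 5, 17, 3, 7, 16, 9, 8, 10, 11, 13, 15, 2, 12, 14] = (2 4 5 17 14 15)(3 6)(8 16 12 11 10)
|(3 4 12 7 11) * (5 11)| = 6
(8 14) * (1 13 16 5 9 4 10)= (1 13 16 5 9 4 10)(8 14)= [0, 13, 2, 3, 10, 9, 6, 7, 14, 4, 1, 11, 12, 16, 8, 15, 5]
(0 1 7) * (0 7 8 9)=(0 1 8 9)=[1, 8, 2, 3, 4, 5, 6, 7, 9, 0]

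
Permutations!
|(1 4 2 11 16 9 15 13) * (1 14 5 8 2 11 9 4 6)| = |(1 6)(2 9 15 13 14 5 8)(4 11 16)| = 42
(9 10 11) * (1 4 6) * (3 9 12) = (1 4 6)(3 9 10 11 12) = [0, 4, 2, 9, 6, 5, 1, 7, 8, 10, 11, 12, 3]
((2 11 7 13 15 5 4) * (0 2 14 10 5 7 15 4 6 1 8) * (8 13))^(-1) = (0 8 7 15 11 2)(1 6 5 10 14 4 13)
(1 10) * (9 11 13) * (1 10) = (9 11 13) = [0, 1, 2, 3, 4, 5, 6, 7, 8, 11, 10, 13, 12, 9]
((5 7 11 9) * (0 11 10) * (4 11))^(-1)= (0 10 7 5 9 11 4)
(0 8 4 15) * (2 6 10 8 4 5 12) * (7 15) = (0 4 7 15)(2 6 10 8 5 12) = [4, 1, 6, 3, 7, 12, 10, 15, 5, 9, 8, 11, 2, 13, 14, 0]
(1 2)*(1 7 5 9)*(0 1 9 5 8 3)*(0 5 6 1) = (9)(1 2 7 8 3 5 6) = [0, 2, 7, 5, 4, 6, 1, 8, 3, 9]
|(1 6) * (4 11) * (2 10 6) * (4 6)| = |(1 2 10 4 11 6)| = 6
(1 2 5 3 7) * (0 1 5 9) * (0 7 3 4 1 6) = (0 6)(1 2 9 7 5 4) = [6, 2, 9, 3, 1, 4, 0, 5, 8, 7]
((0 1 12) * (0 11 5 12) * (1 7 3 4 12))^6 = (0 5 12 3)(1 11 4 7)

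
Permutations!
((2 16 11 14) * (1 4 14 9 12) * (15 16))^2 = (1 14 15 11 12 4 2 16 9)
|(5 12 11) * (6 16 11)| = 5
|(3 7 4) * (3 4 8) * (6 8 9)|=5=|(3 7 9 6 8)|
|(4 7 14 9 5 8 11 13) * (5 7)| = 15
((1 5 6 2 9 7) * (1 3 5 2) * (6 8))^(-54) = (1 9 3 8)(2 7 5 6) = ((1 2 9 7 3 5 8 6))^(-54)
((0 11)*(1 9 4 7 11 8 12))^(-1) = (0 11 7 4 9 1 12 8)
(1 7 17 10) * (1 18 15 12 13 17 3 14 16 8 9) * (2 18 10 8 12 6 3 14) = (1 7 14 16 12 13 17 8 9)(2 18 15 6 3) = [0, 7, 18, 2, 4, 5, 3, 14, 9, 1, 10, 11, 13, 17, 16, 6, 12, 8, 15]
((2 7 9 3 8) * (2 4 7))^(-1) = ((3 8 4 7 9))^(-1) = (3 9 7 4 8)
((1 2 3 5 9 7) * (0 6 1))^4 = (0 3)(1 9)(2 7)(5 6)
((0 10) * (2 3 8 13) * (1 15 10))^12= (15)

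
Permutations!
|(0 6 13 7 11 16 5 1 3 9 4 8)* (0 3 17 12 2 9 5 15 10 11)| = |(0 6 13 7)(1 17 12 2 9 4 8 3 5)(10 11 16 15)| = 36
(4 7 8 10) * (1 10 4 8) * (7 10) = (1 7)(4 10 8) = [0, 7, 2, 3, 10, 5, 6, 1, 4, 9, 8]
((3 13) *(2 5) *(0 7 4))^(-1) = (0 4 7)(2 5)(3 13)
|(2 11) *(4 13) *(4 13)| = |(13)(2 11)| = 2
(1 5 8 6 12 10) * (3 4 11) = (1 5 8 6 12 10)(3 4 11) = [0, 5, 2, 4, 11, 8, 12, 7, 6, 9, 1, 3, 10]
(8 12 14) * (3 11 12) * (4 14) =(3 11 12 4 14 8) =[0, 1, 2, 11, 14, 5, 6, 7, 3, 9, 10, 12, 4, 13, 8]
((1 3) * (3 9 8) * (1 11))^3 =((1 9 8 3 11))^3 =(1 3 9 11 8)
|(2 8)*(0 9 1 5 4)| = 10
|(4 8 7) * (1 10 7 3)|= 6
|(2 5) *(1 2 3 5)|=2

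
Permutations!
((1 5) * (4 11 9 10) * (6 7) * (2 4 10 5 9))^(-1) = ((1 9 5)(2 4 11)(6 7))^(-1) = (1 5 9)(2 11 4)(6 7)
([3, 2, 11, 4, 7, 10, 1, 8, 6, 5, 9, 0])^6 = (0 1 7)(2 8 3)(4 11 6)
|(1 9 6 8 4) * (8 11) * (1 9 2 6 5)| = |(1 2 6 11 8 4 9 5)| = 8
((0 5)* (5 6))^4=((0 6 5))^4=(0 6 5)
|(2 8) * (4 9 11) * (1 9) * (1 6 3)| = |(1 9 11 4 6 3)(2 8)| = 6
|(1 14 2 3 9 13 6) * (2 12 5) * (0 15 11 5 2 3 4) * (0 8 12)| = 20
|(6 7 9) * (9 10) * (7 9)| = |(6 9)(7 10)| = 2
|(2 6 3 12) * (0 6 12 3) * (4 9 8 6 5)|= 6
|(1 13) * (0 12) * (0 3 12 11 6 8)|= 4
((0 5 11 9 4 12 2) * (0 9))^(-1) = (0 11 5)(2 12 4 9)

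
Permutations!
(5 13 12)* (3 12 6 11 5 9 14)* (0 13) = (0 13 6 11 5)(3 12 9 14) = [13, 1, 2, 12, 4, 0, 11, 7, 8, 14, 10, 5, 9, 6, 3]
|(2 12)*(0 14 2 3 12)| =6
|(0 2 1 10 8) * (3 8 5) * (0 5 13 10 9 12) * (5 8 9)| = 14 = |(0 2 1 5 3 9 12)(10 13)|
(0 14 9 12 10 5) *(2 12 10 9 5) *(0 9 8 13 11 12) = (0 14 5 9 10 2)(8 13 11 12) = [14, 1, 0, 3, 4, 9, 6, 7, 13, 10, 2, 12, 8, 11, 5]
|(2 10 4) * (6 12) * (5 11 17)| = 6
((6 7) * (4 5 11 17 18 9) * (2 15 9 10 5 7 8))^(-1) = ((2 15 9 4 7 6 8)(5 11 17 18 10))^(-1) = (2 8 6 7 4 9 15)(5 10 18 17 11)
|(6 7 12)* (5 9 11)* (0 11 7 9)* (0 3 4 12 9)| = |(0 11 5 3 4 12 6)(7 9)| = 14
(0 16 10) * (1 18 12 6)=(0 16 10)(1 18 12 6)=[16, 18, 2, 3, 4, 5, 1, 7, 8, 9, 0, 11, 6, 13, 14, 15, 10, 17, 12]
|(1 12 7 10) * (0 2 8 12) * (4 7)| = 8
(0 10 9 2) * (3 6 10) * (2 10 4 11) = (0 3 6 4 11 2)(9 10) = [3, 1, 0, 6, 11, 5, 4, 7, 8, 10, 9, 2]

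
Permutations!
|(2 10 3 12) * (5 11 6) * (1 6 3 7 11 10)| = |(1 6 5 10 7 11 3 12 2)| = 9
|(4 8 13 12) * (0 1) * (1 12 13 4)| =|(13)(0 12 1)(4 8)| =6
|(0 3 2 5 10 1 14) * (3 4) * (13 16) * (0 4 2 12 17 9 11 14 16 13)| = 42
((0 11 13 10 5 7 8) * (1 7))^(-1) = ((0 11 13 10 5 1 7 8))^(-1) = (0 8 7 1 5 10 13 11)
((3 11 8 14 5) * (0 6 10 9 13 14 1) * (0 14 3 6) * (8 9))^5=(1 8 10 6 5 14)(3 11 9 13)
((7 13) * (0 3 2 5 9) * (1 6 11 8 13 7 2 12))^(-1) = ((0 3 12 1 6 11 8 13 2 5 9))^(-1) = (0 9 5 2 13 8 11 6 1 12 3)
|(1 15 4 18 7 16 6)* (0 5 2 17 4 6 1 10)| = 12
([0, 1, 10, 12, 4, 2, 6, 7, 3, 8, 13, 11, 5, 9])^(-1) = [0, 1, 5, 8, 4, 12, 6, 7, 9, 13, 2, 11, 3, 10]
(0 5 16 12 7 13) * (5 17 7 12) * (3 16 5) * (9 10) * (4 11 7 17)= (17)(0 4 11 7 13)(3 16)(9 10)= [4, 1, 2, 16, 11, 5, 6, 13, 8, 10, 9, 7, 12, 0, 14, 15, 3, 17]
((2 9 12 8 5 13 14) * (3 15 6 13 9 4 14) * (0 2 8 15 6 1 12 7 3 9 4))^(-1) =(0 2)(1 15 12)(3 7 9 13 6)(4 5 8 14)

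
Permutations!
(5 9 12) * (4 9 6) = (4 9 12 5 6) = [0, 1, 2, 3, 9, 6, 4, 7, 8, 12, 10, 11, 5]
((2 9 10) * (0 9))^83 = (0 2 10 9)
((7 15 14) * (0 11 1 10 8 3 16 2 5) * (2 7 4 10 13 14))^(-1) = ((0 11 1 13 14 4 10 8 3 16 7 15 2 5))^(-1) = (0 5 2 15 7 16 3 8 10 4 14 13 1 11)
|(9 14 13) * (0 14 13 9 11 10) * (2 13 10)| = |(0 14 9 10)(2 13 11)| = 12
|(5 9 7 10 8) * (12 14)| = 10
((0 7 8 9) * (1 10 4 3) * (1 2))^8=(1 3 10 2 4)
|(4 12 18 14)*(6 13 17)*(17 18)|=7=|(4 12 17 6 13 18 14)|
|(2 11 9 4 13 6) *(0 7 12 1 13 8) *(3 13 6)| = 10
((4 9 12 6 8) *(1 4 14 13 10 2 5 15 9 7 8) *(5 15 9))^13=(15)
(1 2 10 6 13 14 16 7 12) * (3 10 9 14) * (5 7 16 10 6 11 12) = [0, 2, 9, 6, 4, 7, 13, 5, 8, 14, 11, 12, 1, 3, 10, 15, 16] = (16)(1 2 9 14 10 11 12)(3 6 13)(5 7)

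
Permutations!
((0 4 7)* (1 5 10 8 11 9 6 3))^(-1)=(0 7 4)(1 3 6 9 11 8 10 5)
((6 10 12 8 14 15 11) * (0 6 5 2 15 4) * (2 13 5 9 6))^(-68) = (0 14 12 6 11 2 4 8 10 9 15)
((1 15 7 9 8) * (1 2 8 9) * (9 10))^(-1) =((1 15 7)(2 8)(9 10))^(-1) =(1 7 15)(2 8)(9 10)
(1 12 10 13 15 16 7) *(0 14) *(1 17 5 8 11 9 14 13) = [13, 12, 2, 3, 4, 8, 6, 17, 11, 14, 1, 9, 10, 15, 0, 16, 7, 5] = (0 13 15 16 7 17 5 8 11 9 14)(1 12 10)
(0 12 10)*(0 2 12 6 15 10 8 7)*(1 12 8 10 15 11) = (15)(0 6 11 1 12 10 2 8 7) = [6, 12, 8, 3, 4, 5, 11, 0, 7, 9, 2, 1, 10, 13, 14, 15]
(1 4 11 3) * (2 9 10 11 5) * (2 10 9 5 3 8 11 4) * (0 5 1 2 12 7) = (0 5 10 4 3 2 1 12 7)(8 11) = [5, 12, 1, 2, 3, 10, 6, 0, 11, 9, 4, 8, 7]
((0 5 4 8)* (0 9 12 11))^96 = ((0 5 4 8 9 12 11))^96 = (0 12 8 5 11 9 4)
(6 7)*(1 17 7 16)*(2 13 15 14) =[0, 17, 13, 3, 4, 5, 16, 6, 8, 9, 10, 11, 12, 15, 2, 14, 1, 7] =(1 17 7 6 16)(2 13 15 14)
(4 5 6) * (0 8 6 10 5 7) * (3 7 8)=(0 3 7)(4 8 6)(5 10)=[3, 1, 2, 7, 8, 10, 4, 0, 6, 9, 5]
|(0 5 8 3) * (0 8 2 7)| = 4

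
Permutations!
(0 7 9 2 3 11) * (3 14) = (0 7 9 2 14 3 11) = [7, 1, 14, 11, 4, 5, 6, 9, 8, 2, 10, 0, 12, 13, 3]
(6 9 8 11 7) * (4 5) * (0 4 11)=[4, 1, 2, 3, 5, 11, 9, 6, 0, 8, 10, 7]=(0 4 5 11 7 6 9 8)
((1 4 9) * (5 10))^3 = (5 10)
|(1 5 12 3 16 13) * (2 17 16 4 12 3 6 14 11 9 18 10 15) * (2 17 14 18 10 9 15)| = |(1 5 3 4 12 6 18 9 10 2 14 11 15 17 16 13)| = 16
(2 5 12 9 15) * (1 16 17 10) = [0, 16, 5, 3, 4, 12, 6, 7, 8, 15, 1, 11, 9, 13, 14, 2, 17, 10] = (1 16 17 10)(2 5 12 9 15)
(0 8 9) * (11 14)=(0 8 9)(11 14)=[8, 1, 2, 3, 4, 5, 6, 7, 9, 0, 10, 14, 12, 13, 11]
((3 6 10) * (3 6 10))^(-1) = (3 6 10)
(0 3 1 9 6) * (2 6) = (0 3 1 9 2 6) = [3, 9, 6, 1, 4, 5, 0, 7, 8, 2]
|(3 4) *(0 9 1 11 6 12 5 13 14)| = |(0 9 1 11 6 12 5 13 14)(3 4)| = 18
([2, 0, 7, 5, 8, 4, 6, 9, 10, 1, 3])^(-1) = [1, 9, 0, 10, 5, 3, 6, 2, 4, 7, 8]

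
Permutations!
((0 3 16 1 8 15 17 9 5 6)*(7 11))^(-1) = ((0 3 16 1 8 15 17 9 5 6)(7 11))^(-1) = (0 6 5 9 17 15 8 1 16 3)(7 11)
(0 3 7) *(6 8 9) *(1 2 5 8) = [3, 2, 5, 7, 4, 8, 1, 0, 9, 6] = (0 3 7)(1 2 5 8 9 6)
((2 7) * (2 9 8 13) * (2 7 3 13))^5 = (2 8 9 7 13 3)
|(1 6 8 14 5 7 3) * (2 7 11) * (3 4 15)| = |(1 6 8 14 5 11 2 7 4 15 3)| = 11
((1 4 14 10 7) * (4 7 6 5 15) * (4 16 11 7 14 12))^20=(1 10 5 16 7 14 6 15 11)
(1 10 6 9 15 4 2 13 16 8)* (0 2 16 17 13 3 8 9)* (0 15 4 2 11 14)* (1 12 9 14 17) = (0 11 17 13 1 10 6 15 2 3 8 12 9 4 16 14) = [11, 10, 3, 8, 16, 5, 15, 7, 12, 4, 6, 17, 9, 1, 0, 2, 14, 13]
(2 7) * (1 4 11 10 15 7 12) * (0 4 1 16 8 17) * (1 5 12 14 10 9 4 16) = (0 16 8 17)(1 5 12)(2 14 10 15 7)(4 11 9) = [16, 5, 14, 3, 11, 12, 6, 2, 17, 4, 15, 9, 1, 13, 10, 7, 8, 0]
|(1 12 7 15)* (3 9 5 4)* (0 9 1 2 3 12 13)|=11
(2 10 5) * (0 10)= [10, 1, 0, 3, 4, 2, 6, 7, 8, 9, 5]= (0 10 5 2)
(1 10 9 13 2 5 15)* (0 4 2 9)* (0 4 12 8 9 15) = (0 12 8 9 13 15 1 10 4 2 5) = [12, 10, 5, 3, 2, 0, 6, 7, 9, 13, 4, 11, 8, 15, 14, 1]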